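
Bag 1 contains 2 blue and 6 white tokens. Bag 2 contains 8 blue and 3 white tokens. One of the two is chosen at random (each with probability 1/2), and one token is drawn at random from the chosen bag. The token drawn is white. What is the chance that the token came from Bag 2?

4/15

P(white | Bag 1) = 3/4; P(white | Bag 2) = 3/11.
P(white) = 1/2·3/4 + 1/2·3/11 = 45/88.
By Bayes' rule, P(Bag 2 | white) = 3/22 / 45/88 = 4/15 ≈ 0.2667.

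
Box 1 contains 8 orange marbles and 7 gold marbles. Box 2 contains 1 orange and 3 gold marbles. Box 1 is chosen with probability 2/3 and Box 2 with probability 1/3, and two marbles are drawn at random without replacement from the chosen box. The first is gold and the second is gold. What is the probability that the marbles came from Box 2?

5/9

P(E | Box 1) = 1/5; P(E | Box 2) = 1/2.
P(E) = 2/3·1/5 + 1/3·1/2 = 3/10.
By Bayes' rule, P(Box 2 | E) = 1/6 / 3/10 = 5/9 ≈ 0.5556.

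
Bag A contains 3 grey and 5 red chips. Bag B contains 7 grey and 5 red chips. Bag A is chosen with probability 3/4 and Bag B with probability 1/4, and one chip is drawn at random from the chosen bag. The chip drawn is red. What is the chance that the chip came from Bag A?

P(red | Bag A) = 5/8; P(red | Bag B) = 5/12.
P(red) = 3/4·5/8 + 1/4·5/12 = 55/96.
By Bayes' rule, P(Bag A | red) = 15/32 / 55/96 = 9/11 ≈ 0.8182.

9/11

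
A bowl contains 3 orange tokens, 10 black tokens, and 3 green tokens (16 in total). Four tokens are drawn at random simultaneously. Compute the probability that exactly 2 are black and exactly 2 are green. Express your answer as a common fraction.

Unordered draws without replacement: count favorable combinations over C(16,4).
Favorable = C(3,0) · C(10,2) · C(3,2) = 135; total = C(16,4) = 1820.
P = 135/1820 = 27/364 ≈ 0.0742.

27/364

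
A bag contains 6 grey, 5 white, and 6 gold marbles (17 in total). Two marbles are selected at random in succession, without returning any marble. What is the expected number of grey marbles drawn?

12/17

By linearity of expectation, E[X] = Σ P(draw i is grey); by symmetry each draw (even without replacement) has P(grey) = 6/17.
E[X] = 2 · 6/17 = 12/17 ≈ 0.7059.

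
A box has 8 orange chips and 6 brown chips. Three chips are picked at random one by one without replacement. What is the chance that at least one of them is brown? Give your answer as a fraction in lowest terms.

11/13

Use the complement: P(at least one brown) = 1 − P(no brown).
P(none) = C(8,3)/C(14,3) = 56/364.
So P = 1 − 56/364 = 11/13 ≈ 0.8462.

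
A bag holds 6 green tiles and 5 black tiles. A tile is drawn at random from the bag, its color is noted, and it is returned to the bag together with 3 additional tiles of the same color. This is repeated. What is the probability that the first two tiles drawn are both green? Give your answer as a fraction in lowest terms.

27/77

After a green draw the bag holds 9 green out of 14.
P = (6/11)·(9/14) = 27/77 ≈ 0.3506.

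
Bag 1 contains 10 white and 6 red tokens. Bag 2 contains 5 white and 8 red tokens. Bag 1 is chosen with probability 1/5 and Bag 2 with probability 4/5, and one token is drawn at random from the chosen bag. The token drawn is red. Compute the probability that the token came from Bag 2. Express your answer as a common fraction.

P(red | Bag 1) = 3/8; P(red | Bag 2) = 8/13.
P(red) = 1/5·3/8 + 4/5·8/13 = 59/104.
By Bayes' rule, P(Bag 2 | red) = 32/65 / 59/104 = 256/295 ≈ 0.8678.

256/295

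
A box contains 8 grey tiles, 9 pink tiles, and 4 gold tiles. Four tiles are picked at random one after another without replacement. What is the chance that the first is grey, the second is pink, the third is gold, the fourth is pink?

32/1995

Multiply the conditional probability of each draw in order, without replacement, so each draw removes one from its color and from the total.
P = (8/21) · (9/20) · (4/19) · (8/18) = 32/1995 ≈ 0.0160.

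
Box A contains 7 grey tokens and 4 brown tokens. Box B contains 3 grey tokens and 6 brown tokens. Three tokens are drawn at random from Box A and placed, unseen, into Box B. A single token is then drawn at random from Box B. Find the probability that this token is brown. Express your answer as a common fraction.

Condition on how many of the transferred tokens are brown (from Box A: 4 brown of 11; then Box B has 12 total).
  0 brown: C(4,0)C(7,3)/C(11,3) = 7/33; then P = 6/12
  1 brown: C(4,1)C(7,2)/C(11,3) = 28/55; then P = 7/12
  2 brown: C(4,2)C(7,1)/C(11,3) = 14/55; then P = 8/12
  3 brown: C(4,3)C(7,0)/C(11,3) = 4/165; then P = 9/12
P(brown from Box B) = 13/22 ≈ 0.5909.

13/22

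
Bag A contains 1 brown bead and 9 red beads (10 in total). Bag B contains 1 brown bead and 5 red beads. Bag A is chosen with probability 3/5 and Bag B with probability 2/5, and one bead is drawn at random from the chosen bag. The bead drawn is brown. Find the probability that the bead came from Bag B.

P(brown | Bag A) = 1/10; P(brown | Bag B) = 1/6.
P(brown) = 3/5·1/10 + 2/5·1/6 = 19/150.
By Bayes' rule, P(Bag B | brown) = 1/15 / 19/150 = 10/19 ≈ 0.5263.

10/19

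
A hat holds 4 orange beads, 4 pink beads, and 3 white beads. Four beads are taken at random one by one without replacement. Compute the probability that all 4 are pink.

1/330

Unordered draws without replacement: count favorable combinations over C(11,4).
Favorable = C(4,0) · C(4,4) · C(3,0) = 1; total = C(11,4) = 330.
P = 1/330 = 1/330 ≈ 0.0030.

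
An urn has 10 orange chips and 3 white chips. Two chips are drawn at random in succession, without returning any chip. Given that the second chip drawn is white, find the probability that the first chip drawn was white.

P(first=white and the second chip drawn is white) = (3/13)·(2/12) = 1/26.
P(the second chip drawn is white) = Σ over first color = 5/26 + 1/26 = 3/13.
By Bayes, P(first=white | the second chip drawn is white) = 1/26 / 3/13 = 1/6 ≈ 0.1667.

1/6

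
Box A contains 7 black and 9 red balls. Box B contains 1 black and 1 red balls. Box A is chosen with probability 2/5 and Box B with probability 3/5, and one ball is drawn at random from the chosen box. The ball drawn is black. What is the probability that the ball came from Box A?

P(black | Box A) = 7/16; P(black | Box B) = 1/2.
P(black) = 2/5·7/16 + 3/5·1/2 = 19/40.
By Bayes' rule, P(Box A | black) = 7/40 / 19/40 = 7/19 ≈ 0.3684.

7/19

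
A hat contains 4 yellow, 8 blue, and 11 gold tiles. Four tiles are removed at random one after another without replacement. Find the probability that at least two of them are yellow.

1103/8855

Sum the hypergeometric tail for j = 2,…,4 yellow tiles.
Favorable = C(4,2)·C(19,2) + C(4,3)·C(19,1) + C(4,4)·C(19,0) = 1103; total = C(23,4) = 8855.
P = 1103/8855 = 1103/8855 ≈ 0.1246.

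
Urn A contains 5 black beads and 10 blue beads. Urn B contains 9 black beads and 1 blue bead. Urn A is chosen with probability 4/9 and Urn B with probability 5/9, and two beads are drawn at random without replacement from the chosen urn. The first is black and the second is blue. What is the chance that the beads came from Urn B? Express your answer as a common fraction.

21/61

P(E | Urn A) = 5/21; P(E | Urn B) = 1/10.
P(E) = 4/9·5/21 + 5/9·1/10 = 61/378.
By Bayes' rule, P(Urn B | E) = 1/18 / 61/378 = 21/61 ≈ 0.3443.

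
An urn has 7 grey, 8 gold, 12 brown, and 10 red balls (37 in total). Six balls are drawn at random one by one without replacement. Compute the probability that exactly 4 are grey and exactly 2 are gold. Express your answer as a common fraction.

35/83028

Unordered draws without replacement: count favorable combinations over C(37,6).
Favorable = C(7,4) · C(8,2) · C(12,0) · C(10,0) = 980; total = C(37,6) = 2324784.
P = 980/2324784 = 35/83028 ≈ 0.0004.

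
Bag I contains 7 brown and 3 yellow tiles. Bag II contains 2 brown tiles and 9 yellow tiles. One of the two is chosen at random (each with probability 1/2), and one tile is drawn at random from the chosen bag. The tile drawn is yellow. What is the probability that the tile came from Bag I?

11/41

P(yellow | Bag I) = 3/10; P(yellow | Bag II) = 9/11.
P(yellow) = 1/2·3/10 + 1/2·9/11 = 123/220.
By Bayes' rule, P(Bag I | yellow) = 3/20 / 123/220 = 11/41 ≈ 0.2683.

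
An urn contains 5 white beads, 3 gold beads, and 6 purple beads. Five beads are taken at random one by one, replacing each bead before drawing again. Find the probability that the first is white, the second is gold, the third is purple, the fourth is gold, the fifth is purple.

405/134456

Multiply the conditional probability of each draw in order, with replacement (the composition resets each draw).
P = (5/14) · (3/14) · (6/14) · (3/14) · (6/14) = 405/134456 ≈ 0.0030.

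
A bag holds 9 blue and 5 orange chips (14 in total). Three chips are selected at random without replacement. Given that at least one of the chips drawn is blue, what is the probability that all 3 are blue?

P(all 3 blue) = C(9,3)/C(14,3) = 3/13; P(at least one blue) = 1 − C(5,3)/C(14,3) = 177/182.
Since 'all 3 blue' ⊆ 'at least one blue', P(all 3 | at least one) = 3/13 / 177/182 = 14/59 ≈ 0.2373.

14/59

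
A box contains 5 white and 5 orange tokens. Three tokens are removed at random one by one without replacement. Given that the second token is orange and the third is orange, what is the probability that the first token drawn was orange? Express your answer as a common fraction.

P(first=orange and the second token is orange and the third is orange) = (5/10)·(4/9)·(3/8) = 1/12.
P(E) = Σ over first color = 5/36 + 1/12 = 2/9.
By Bayes, P(first=orange | E) = 1/12 / 2/9 = 3/8 ≈ 0.3750.

3/8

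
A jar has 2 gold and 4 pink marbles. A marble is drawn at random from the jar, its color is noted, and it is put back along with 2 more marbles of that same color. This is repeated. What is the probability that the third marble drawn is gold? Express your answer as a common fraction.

1/3

Sum over the four possibilities for the first two draws (gold/not-gold each), tracking how the gold count and total change by +2 per draw.
P(third is gold) = 1/3 ≈ 0.3333. (In a Pólya urn every draw has the same marginal probability 2/6.)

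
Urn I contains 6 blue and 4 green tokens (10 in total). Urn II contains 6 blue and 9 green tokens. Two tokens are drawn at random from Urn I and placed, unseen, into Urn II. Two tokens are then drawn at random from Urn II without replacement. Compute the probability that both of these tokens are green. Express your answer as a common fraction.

65/204

Condition on how many of the transferred tokens are green (from Urn I: 4 green of 10; then Urn II has 17 total).
  0 green: C(4,0)C(6,2)/C(10,2) = 1/3; then P = C(9,2)/C(17,2) = 9/34
  1 green: C(4,1)C(6,1)/C(10,2) = 8/15; then P = C(10,2)/C(17,2) = 45/136
  2 green: C(4,2)C(6,0)/C(10,2) = 2/15; then P = C(11,2)/C(17,2) = 55/136
P(both green) = 65/204 ≈ 0.3186.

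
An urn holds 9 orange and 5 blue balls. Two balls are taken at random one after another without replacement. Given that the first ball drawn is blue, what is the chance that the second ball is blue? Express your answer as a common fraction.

After removing 1 blue, the urn has 4 blue out of 13 remaining.
P(second is blue | given) = 4/13 ≈ 0.3077.

4/13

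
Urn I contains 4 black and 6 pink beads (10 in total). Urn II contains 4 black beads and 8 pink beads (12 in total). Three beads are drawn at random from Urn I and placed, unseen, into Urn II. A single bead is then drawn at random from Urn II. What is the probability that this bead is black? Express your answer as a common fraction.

26/75

Condition on how many of the transferred beads are black (from Urn I: 4 black of 10; then Urn II has 15 total).
  0 black: C(4,0)C(6,3)/C(10,3) = 1/6; then P = 4/15
  1 black: C(4,1)C(6,2)/C(10,3) = 1/2; then P = 5/15
  2 black: C(4,2)C(6,1)/C(10,3) = 3/10; then P = 6/15
  3 black: C(4,3)C(6,0)/C(10,3) = 1/30; then P = 7/15
P(black from Urn II) = 26/75 ≈ 0.3467.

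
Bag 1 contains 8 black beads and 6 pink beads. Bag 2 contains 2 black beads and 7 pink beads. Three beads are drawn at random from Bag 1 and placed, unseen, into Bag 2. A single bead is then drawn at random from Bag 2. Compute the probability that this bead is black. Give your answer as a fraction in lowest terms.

13/42

Condition on how many of the transferred beads are black (from Bag 1: 8 black of 14; then Bag 2 has 12 total).
  0 black: C(8,0)C(6,3)/C(14,3) = 5/91; then P = 2/12
  1 black: C(8,1)C(6,2)/C(14,3) = 30/91; then P = 3/12
  2 black: C(8,2)C(6,1)/C(14,3) = 6/13; then P = 4/12
  3 black: C(8,3)C(6,0)/C(14,3) = 2/13; then P = 5/12
P(black from Bag 2) = 13/42 ≈ 0.3095.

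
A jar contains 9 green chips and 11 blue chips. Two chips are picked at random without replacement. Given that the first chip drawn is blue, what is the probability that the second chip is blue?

After removing 1 blue, the jar has 10 blue out of 19 remaining.
P(second is blue | given) = 10/19 ≈ 0.5263.

10/19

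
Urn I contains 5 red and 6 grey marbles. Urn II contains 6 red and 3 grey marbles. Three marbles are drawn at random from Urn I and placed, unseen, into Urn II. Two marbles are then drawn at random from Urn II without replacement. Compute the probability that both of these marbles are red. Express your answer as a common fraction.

87/242

Condition on how many of the transferred marbles are red (from Urn I: 5 red of 11; then Urn II has 12 total).
  0 red: C(5,0)C(6,3)/C(11,3) = 4/33; then P = C(6,2)/C(12,2) = 5/22
  1 red: C(5,1)C(6,2)/C(11,3) = 5/11; then P = C(7,2)/C(12,2) = 7/22
  2 red: C(5,2)C(6,1)/C(11,3) = 4/11; then P = C(8,2)/C(12,2) = 14/33
  3 red: C(5,3)C(6,0)/C(11,3) = 2/33; then P = C(9,2)/C(12,2) = 6/11
P(both red) = 87/242 ≈ 0.3595.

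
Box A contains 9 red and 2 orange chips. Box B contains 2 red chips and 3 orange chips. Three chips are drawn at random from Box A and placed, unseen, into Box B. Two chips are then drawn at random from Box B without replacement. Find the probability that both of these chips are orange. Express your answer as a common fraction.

Condition on how many of the transferred chips are orange (from Box A: 2 orange of 11; then Box B has 8 total).
  0 orange: C(2,0)C(9,3)/C(11,3) = 28/55; then P = C(3,2)/C(8,2) = 3/28
  1 orange: C(2,1)C(9,2)/C(11,3) = 24/55; then P = C(4,2)/C(8,2) = 3/14
  2 orange: C(2,2)C(9,1)/C(11,3) = 3/55; then P = C(5,2)/C(8,2) = 5/14
P(both orange) = 129/770 ≈ 0.1675.

129/770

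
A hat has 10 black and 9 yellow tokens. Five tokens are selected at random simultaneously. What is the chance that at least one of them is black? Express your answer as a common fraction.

Use the complement: P(at least one black) = 1 − P(no black).
P(none) = C(9,5)/C(19,5) = 126/11628.
So P = 1 − 126/11628 = 639/646 ≈ 0.9892.

639/646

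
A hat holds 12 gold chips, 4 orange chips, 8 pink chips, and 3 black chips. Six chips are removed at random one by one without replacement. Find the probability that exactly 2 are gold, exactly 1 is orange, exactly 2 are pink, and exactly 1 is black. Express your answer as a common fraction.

112/1495

Unordered draws without replacement: count favorable combinations over C(27,6).
Favorable = C(12,2) · C(4,1) · C(8,2) · C(3,1) = 22176; total = C(27,6) = 296010.
P = 22176/296010 = 112/1495 ≈ 0.0749.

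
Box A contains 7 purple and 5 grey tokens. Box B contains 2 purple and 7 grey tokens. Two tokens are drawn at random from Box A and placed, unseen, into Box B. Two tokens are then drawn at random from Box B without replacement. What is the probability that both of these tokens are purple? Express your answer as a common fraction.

Condition on how many of the transferred tokens are purple (from Box A: 7 purple of 12; then Box B has 11 total).
  0 purple: C(7,0)C(5,2)/C(12,2) = 5/33; then P = C(2,2)/C(11,2) = 1/55
  1 purple: C(7,1)C(5,1)/C(12,2) = 35/66; then P = C(3,2)/C(11,2) = 3/55
  2 purple: C(7,2)C(5,0)/C(12,2) = 7/22; then P = C(4,2)/C(11,2) = 6/55
P(both purple) = 241/3630 ≈ 0.0664.

241/3630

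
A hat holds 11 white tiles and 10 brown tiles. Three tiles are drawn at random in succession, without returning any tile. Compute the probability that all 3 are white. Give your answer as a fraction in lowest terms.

Unordered draws without replacement: count favorable combinations over C(21,3).
Favorable = C(11,3) · C(10,0) = 165; total = C(21,3) = 1330.
P = 165/1330 = 33/266 ≈ 0.1241.

33/266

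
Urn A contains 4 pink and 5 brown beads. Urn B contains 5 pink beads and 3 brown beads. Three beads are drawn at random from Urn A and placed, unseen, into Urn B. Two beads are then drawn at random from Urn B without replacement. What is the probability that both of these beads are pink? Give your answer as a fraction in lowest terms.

Condition on how many of the transferred beads are pink (from Urn A: 4 pink of 9; then Urn B has 11 total).
  0 pink: C(4,0)C(5,3)/C(9,3) = 5/42; then P = C(5,2)/C(11,2) = 2/11
  1 pink: C(4,1)C(5,2)/C(9,3) = 10/21; then P = C(6,2)/C(11,2) = 3/11
  2 pink: C(4,2)C(5,1)/C(9,3) = 5/14; then P = C(7,2)/C(11,2) = 21/55
  3 pink: C(4,3)C(5,0)/C(9,3) = 1/21; then P = C(8,2)/C(11,2) = 28/55
P(both pink) = 103/330 ≈ 0.3121.

103/330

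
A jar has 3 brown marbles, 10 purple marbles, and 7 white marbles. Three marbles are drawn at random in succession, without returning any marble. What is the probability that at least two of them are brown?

13/285

Sum the hypergeometric tail for j = 2,…,3 brown marbles.
Favorable = C(3,2)·C(17,1) + C(3,3)·C(17,0) = 52; total = C(20,3) = 1140.
P = 52/1140 = 13/285 ≈ 0.0456.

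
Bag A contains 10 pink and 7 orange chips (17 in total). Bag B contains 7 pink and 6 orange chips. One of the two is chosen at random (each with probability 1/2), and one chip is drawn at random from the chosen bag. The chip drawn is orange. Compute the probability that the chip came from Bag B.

102/193

P(orange | Bag A) = 7/17; P(orange | Bag B) = 6/13.
P(orange) = 1/2·7/17 + 1/2·6/13 = 193/442.
By Bayes' rule, P(Bag B | orange) = 3/13 / 193/442 = 102/193 ≈ 0.5285.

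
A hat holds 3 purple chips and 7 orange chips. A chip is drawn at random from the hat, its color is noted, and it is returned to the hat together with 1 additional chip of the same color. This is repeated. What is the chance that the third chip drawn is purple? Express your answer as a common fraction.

Sum over the four possibilities for the first two draws (purple/not-purple each), tracking how the purple count and total change by +1 per draw.
P(third is purple) = 3/10 ≈ 0.3000. (In a Pólya urn every draw has the same marginal probability 3/10.)

3/10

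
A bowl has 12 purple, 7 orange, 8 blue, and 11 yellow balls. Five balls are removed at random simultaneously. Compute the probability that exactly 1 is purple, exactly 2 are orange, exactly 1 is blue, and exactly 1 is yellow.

528/11951

Unordered draws without replacement: count favorable combinations over C(38,5).
Favorable = C(12,1) · C(7,2) · C(8,1) · C(11,1) = 22176; total = C(38,5) = 501942.
P = 22176/501942 = 528/11951 ≈ 0.0442.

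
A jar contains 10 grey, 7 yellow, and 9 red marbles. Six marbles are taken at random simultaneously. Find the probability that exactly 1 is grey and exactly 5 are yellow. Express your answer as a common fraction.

Unordered draws without replacement: count favorable combinations over C(26,6).
Favorable = C(10,1) · C(7,5) · C(9,0) = 210; total = C(26,6) = 230230.
P = 210/230230 = 3/3289 ≈ 0.0009.

3/3289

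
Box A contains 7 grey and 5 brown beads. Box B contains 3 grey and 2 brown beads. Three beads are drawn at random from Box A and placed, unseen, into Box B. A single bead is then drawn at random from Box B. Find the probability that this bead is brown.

Condition on how many of the transferred beads are brown (from Box A: 5 brown of 12; then Box B has 8 total).
  0 brown: C(5,0)C(7,3)/C(12,3) = 7/44; then P = 2/8
  1 brown: C(5,1)C(7,2)/C(12,3) = 21/44; then P = 3/8
  2 brown: C(5,2)C(7,1)/C(12,3) = 7/22; then P = 4/8
  3 brown: C(5,3)C(7,0)/C(12,3) = 1/22; then P = 5/8
P(brown from Box B) = 13/32 ≈ 0.4062.

13/32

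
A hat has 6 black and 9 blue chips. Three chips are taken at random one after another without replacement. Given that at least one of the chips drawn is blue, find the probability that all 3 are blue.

28/145

P(all 3 blue) = C(9,3)/C(15,3) = 12/65; P(at least one blue) = 1 − C(6,3)/C(15,3) = 87/91.
Since 'all 3 blue' ⊆ 'at least one blue', P(all 3 | at least one) = 12/65 / 87/91 = 28/145 ≈ 0.1931.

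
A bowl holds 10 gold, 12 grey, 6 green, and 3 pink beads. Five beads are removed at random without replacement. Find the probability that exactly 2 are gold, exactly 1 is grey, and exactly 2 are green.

300/6293

Unordered draws without replacement: count favorable combinations over C(31,5).
Favorable = C(10,2) · C(12,1) · C(6,2) · C(3,0) = 8100; total = C(31,5) = 169911.
P = 8100/169911 = 300/6293 ≈ 0.0477.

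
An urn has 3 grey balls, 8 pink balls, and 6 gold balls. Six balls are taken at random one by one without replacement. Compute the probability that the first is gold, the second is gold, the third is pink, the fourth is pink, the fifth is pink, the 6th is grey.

Multiply the conditional probability of each draw in order, without replacement, so each draw removes one from its color and from the total.
P = (6/17) · (5/16) · (8/15) · (7/14) · (6/13) · (3/12) = 3/884 ≈ 0.0034.

3/884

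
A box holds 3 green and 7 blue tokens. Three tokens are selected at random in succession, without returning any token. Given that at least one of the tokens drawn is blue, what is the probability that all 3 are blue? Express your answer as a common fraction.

5/17

P(all 3 blue) = C(7,3)/C(10,3) = 7/24; P(at least one blue) = 1 − C(3,3)/C(10,3) = 119/120.
Since 'all 3 blue' ⊆ 'at least one blue', P(all 3 | at least one) = 7/24 / 119/120 = 5/17 ≈ 0.2941.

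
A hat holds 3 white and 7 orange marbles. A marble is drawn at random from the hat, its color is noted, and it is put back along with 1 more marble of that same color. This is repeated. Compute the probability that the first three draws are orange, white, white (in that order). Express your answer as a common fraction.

Track the composition after each reinforcement of +1.
P = (7/10) · (3/11) · (4/12) = 7/110 ≈ 0.0636.

7/110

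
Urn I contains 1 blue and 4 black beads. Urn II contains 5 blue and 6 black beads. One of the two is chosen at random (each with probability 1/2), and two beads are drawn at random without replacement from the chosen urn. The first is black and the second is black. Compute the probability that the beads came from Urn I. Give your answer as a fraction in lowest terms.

P(E | Urn I) = 3/5; P(E | Urn II) = 3/11.
P(E) = 1/2·3/5 + 1/2·3/11 = 24/55.
By Bayes' rule, P(Urn I | E) = 3/10 / 24/55 = 11/16 ≈ 0.6875.

11/16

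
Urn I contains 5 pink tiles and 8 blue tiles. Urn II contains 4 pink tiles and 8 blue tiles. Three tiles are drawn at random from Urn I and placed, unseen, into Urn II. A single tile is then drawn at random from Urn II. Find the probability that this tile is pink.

67/195

Condition on how many of the transferred tiles are pink (from Urn I: 5 pink of 13; then Urn II has 15 total).
  0 pink: C(5,0)C(8,3)/C(13,3) = 28/143; then P = 4/15
  1 pink: C(5,1)C(8,2)/C(13,3) = 70/143; then P = 5/15
  2 pink: C(5,2)C(8,1)/C(13,3) = 40/143; then P = 6/15
  3 pink: C(5,3)C(8,0)/C(13,3) = 5/143; then P = 7/15
P(pink from Urn II) = 67/195 ≈ 0.3436.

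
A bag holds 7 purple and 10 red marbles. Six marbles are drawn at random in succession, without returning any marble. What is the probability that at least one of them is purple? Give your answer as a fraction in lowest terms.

Use the complement: P(at least one purple) = 1 − P(no purple).
P(none) = C(10,6)/C(17,6) = 210/12376.
So P = 1 − 210/12376 = 869/884 ≈ 0.9830.

869/884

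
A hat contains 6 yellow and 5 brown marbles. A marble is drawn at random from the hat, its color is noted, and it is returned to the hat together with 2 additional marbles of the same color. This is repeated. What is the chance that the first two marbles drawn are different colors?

Either yellow then brown, or brown then yellow; after the first draw the total is 13.
P = (6/11)·(5/13) + (5/11)·(6/13) = 60/143 ≈ 0.4196.

60/143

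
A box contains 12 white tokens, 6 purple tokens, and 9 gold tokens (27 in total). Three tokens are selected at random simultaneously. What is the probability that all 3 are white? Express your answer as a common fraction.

Unordered draws without replacement: count favorable combinations over C(27,3).
Favorable = C(12,3) · C(6,0) · C(9,0) = 220; total = C(27,3) = 2925.
P = 220/2925 = 44/585 ≈ 0.0752.

44/585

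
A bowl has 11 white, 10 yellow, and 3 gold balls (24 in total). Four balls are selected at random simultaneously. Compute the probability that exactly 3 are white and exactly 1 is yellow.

Unordered draws without replacement: count favorable combinations over C(24,4).
Favorable = C(11,3) · C(10,1) · C(3,0) = 1650; total = C(24,4) = 10626.
P = 1650/10626 = 25/161 ≈ 0.1553.

25/161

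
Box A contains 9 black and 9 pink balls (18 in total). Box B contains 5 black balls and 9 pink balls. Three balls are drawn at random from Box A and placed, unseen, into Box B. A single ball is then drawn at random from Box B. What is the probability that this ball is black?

13/34

Condition on how many of the transferred balls are black (from Box A: 9 black of 18; then Box B has 17 total).
  0 black: C(9,0)C(9,3)/C(18,3) = 7/68; then P = 5/17
  1 black: C(9,1)C(9,2)/C(18,3) = 27/68; then P = 6/17
  2 black: C(9,2)C(9,1)/C(18,3) = 27/68; then P = 7/17
  3 black: C(9,3)C(9,0)/C(18,3) = 7/68; then P = 8/17
P(black from Box B) = 13/34 ≈ 0.3824.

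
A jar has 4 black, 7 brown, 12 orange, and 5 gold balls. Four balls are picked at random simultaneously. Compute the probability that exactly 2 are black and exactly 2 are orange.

44/2275

Unordered draws without replacement: count favorable combinations over C(28,4).
Favorable = C(4,2) · C(7,0) · C(12,2) · C(5,0) = 396; total = C(28,4) = 20475.
P = 396/20475 = 44/2275 ≈ 0.0193.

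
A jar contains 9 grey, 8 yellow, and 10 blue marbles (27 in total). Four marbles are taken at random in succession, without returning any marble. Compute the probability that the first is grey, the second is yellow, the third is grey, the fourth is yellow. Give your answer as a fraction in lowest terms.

28/2925

Multiply the conditional probability of each draw in order, without replacement, so each draw removes one from its color and from the total.
P = (9/27) · (8/26) · (8/25) · (7/24) = 28/2925 ≈ 0.0096.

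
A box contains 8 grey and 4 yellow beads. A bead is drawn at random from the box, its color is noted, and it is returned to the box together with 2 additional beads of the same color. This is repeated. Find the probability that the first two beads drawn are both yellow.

After a yellow draw the box holds 6 yellow out of 14.
P = (4/12)·(6/14) = 1/7 ≈ 0.1429.

1/7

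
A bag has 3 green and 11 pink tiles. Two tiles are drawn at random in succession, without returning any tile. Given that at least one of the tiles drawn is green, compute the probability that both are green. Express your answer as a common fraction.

P(both green) = C(3,2)/C(14,2) = 3/91; P(at least one green) = 1 − C(11,2)/C(14,2) = 36/91.
Since 'both green' ⊆ 'at least one green', P(both | at least one) = 3/91 / 36/91 = 1/12 ≈ 0.0833.

1/12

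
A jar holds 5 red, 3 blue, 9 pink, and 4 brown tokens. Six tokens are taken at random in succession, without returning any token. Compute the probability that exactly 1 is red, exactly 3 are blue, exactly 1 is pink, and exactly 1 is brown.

Unordered draws without replacement: count favorable combinations over C(21,6).
Favorable = C(5,1) · C(3,3) · C(9,1) · C(4,1) = 180; total = C(21,6) = 54264.
P = 180/54264 = 15/4522 ≈ 0.0033.

15/4522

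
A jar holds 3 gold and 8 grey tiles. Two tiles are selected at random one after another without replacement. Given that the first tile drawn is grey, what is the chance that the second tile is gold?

3/10

After removing 1 grey, the jar has 3 gold out of 10 remaining.
P(second is gold | given) = 3/10 ≈ 0.3000.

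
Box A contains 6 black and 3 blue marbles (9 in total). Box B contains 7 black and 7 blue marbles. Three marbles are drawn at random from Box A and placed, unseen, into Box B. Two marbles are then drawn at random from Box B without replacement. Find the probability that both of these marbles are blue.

Condition on how many of the transferred marbles are blue (from Box A: 3 blue of 9; then Box B has 17 total).
  0 blue: C(3,0)C(6,3)/C(9,3) = 5/21; then P = C(7,2)/C(17,2) = 21/136
  1 blue: C(3,1)C(6,2)/C(9,3) = 15/28; then P = C(8,2)/C(17,2) = 7/34
  2 blue: C(3,2)C(6,1)/C(9,3) = 3/14; then P = C(9,2)/C(17,2) = 9/34
  3 blue: C(3,3)C(6,0)/C(9,3) = 1/84; then P = C(10,2)/C(17,2) = 45/136
P(both blue) = 113/544 ≈ 0.2077.

113/544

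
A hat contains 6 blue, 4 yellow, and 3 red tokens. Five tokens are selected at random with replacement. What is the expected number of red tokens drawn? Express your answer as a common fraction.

15/13

By linearity of expectation, E[X] = Σ P(draw i is red); each independent draw has P(red) = 3/13.
E[X] = 5 · 3/13 = 15/13 ≈ 1.1538.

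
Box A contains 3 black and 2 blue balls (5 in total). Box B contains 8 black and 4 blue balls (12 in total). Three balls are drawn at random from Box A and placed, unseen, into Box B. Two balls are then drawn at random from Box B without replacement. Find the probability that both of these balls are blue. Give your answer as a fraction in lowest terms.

37/350

Condition on how many of the transferred balls are blue (from Box A: 2 blue of 5; then Box B has 15 total).
  0 blue: C(2,0)C(3,3)/C(5,3) = 1/10; then P = C(4,2)/C(15,2) = 2/35
  1 blue: C(2,1)C(3,2)/C(5,3) = 3/5; then P = C(5,2)/C(15,2) = 2/21
  2 blue: C(2,2)C(3,1)/C(5,3) = 3/10; then P = C(6,2)/C(15,2) = 1/7
P(both blue) = 37/350 ≈ 0.1057.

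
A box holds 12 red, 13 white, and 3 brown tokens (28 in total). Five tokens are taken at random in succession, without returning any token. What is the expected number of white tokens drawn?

65/28

By linearity of expectation, E[X] = Σ P(draw i is white); by symmetry each draw (even without replacement) has P(white) = 13/28.
E[X] = 5 · 13/28 = 65/28 ≈ 2.3214.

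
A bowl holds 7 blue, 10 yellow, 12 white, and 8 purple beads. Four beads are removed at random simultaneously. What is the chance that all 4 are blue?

Unordered draws without replacement: count favorable combinations over C(37,4).
Favorable = C(7,4) · C(10,0) · C(12,0) · C(8,0) = 35; total = C(37,4) = 66045.
P = 35/66045 = 1/1887 ≈ 0.0005.

1/1887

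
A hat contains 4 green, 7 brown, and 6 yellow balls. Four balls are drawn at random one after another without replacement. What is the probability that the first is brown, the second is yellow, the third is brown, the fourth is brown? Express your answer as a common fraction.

Multiply the conditional probability of each draw in order, without replacement, so each draw removes one from its color and from the total.
P = (7/17) · (6/16) · (6/15) · (5/14) = 3/136 ≈ 0.0221.

3/136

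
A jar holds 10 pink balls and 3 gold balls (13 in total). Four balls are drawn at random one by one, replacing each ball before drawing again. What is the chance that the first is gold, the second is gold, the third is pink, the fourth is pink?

900/28561

Multiply the conditional probability of each draw in order, with replacement (the composition resets each draw).
P = (3/13) · (3/13) · (10/13) · (10/13) = 900/28561 ≈ 0.0315.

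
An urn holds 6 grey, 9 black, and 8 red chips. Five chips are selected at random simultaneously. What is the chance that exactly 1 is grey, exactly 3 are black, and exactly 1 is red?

Unordered draws without replacement: count favorable combinations over C(23,5).
Favorable = C(6,1) · C(9,3) · C(8,1) = 4032; total = C(23,5) = 33649.
P = 4032/33649 = 576/4807 ≈ 0.1198.

576/4807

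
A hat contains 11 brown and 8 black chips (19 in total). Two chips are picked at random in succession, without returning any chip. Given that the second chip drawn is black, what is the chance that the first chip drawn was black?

7/18

P(first=black and the second chip drawn is black) = (8/19)·(7/18) = 28/171.
P(the second chip drawn is black) = Σ over first color = 44/171 + 28/171 = 8/19.
By Bayes, P(first=black | the second chip drawn is black) = 28/171 / 8/19 = 7/18 ≈ 0.3889.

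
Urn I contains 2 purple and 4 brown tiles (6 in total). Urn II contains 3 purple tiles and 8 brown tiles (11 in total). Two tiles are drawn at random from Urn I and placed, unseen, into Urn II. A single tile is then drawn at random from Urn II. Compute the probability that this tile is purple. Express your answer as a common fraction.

Condition on how many of the transferred tiles are purple (from Urn I: 2 purple of 6; then Urn II has 13 total).
  0 purple: C(2,0)C(4,2)/C(6,2) = 2/5; then P = 3/13
  1 purple: C(2,1)C(4,1)/C(6,2) = 8/15; then P = 4/13
  2 purple: C(2,2)C(4,0)/C(6,2) = 1/15; then P = 5/13
P(purple from Urn II) = 11/39 ≈ 0.2821.

11/39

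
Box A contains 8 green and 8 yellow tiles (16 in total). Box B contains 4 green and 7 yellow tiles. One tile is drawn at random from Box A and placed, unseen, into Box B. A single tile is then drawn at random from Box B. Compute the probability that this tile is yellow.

5/8

Condition on how many of the transferred tiles are yellow (from Box A: 8 yellow of 16; then Box B has 12 total).
  0 yellow: C(8,0)C(8,1)/C(16,1) = 1/2; then P = 7/12
  1 yellow: C(8,1)C(8,0)/C(16,1) = 1/2; then P = 8/12
P(yellow from Box B) = 5/8 ≈ 0.6250.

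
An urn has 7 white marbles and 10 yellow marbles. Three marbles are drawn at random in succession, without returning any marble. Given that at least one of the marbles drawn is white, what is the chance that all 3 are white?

P(all 3 white) = C(7,3)/C(17,3) = 7/136; P(at least one white) = 1 − C(10,3)/C(17,3) = 14/17.
Since 'all 3 white' ⊆ 'at least one white', P(all 3 | at least one) = 7/136 / 14/17 = 1/16 ≈ 0.0625.

1/16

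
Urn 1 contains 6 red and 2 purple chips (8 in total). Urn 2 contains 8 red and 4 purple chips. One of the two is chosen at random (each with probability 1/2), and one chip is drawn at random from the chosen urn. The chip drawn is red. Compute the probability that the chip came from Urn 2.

8/17

P(red | Urn 1) = 3/4; P(red | Urn 2) = 2/3.
P(red) = 1/2·3/4 + 1/2·2/3 = 17/24.
By Bayes' rule, P(Urn 2 | red) = 1/3 / 17/24 = 8/17 ≈ 0.4706.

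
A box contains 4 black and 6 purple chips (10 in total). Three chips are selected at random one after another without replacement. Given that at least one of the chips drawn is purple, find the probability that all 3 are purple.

5/29

P(all 3 purple) = C(6,3)/C(10,3) = 1/6; P(at least one purple) = 1 − C(4,3)/C(10,3) = 29/30.
Since 'all 3 purple' ⊆ 'at least one purple', P(all 3 | at least one) = 1/6 / 29/30 = 5/29 ≈ 0.1724.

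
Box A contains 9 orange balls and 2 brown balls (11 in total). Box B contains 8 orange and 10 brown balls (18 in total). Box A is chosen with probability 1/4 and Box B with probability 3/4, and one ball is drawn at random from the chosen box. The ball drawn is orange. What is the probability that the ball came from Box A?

27/71

P(orange | Box A) = 9/11; P(orange | Box B) = 4/9.
P(orange) = 1/4·9/11 + 3/4·4/9 = 71/132.
By Bayes' rule, P(Box A | orange) = 9/44 / 71/132 = 27/71 ≈ 0.3803.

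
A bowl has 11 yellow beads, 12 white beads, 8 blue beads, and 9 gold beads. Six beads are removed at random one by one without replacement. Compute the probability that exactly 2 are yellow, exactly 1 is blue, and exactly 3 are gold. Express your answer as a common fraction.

Unordered draws without replacement: count favorable combinations over C(40,6).
Favorable = C(11,2) · C(12,0) · C(8,1) · C(9,3) = 36960; total = C(40,6) = 3838380.
P = 36960/3838380 = 88/9139 ≈ 0.0096.

88/9139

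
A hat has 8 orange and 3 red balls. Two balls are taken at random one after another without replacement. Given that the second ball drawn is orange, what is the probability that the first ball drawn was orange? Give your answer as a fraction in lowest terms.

P(first=orange and the second ball drawn is orange) = (8/11)·(7/10) = 28/55.
P(the second ball drawn is orange) = Σ over first color = 28/55 + 12/55 = 8/11.
By Bayes, P(first=orange | the second ball drawn is orange) = 28/55 / 8/11 = 7/10 ≈ 0.7000.

7/10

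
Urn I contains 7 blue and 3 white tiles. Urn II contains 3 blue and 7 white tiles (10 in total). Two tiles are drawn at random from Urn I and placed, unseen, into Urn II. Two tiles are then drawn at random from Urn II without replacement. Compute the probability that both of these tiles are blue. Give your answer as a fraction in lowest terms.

Condition on how many of the transferred tiles are blue (from Urn I: 7 blue of 10; then Urn II has 12 total).
  0 blue: C(7,0)C(3,2)/C(10,2) = 1/15; then P = C(3,2)/C(12,2) = 1/22
  1 blue: C(7,1)C(3,1)/C(10,2) = 7/15; then P = C(4,2)/C(12,2) = 1/11
  2 blue: C(7,2)C(3,0)/C(10,2) = 7/15; then P = C(5,2)/C(12,2) = 5/33
P(both blue) = 23/198 ≈ 0.1162.

23/198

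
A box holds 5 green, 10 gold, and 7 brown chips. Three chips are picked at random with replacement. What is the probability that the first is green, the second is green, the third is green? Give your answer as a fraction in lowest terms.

Multiply the conditional probability of each draw in order, with replacement (the composition resets each draw).
P = (5/22) · (5/22) · (5/22) = 125/10648 ≈ 0.0117.

125/10648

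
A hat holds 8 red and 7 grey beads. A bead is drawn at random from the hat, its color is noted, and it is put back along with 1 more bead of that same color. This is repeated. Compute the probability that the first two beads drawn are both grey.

After a grey draw the hat holds 8 grey out of 16.
P = (7/15)·(8/16) = 7/30 ≈ 0.2333.

7/30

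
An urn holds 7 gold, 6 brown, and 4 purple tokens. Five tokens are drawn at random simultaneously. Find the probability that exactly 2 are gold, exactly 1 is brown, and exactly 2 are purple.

27/221

Unordered draws without replacement: count favorable combinations over C(17,5).
Favorable = C(7,2) · C(6,1) · C(4,2) = 756; total = C(17,5) = 6188.
P = 756/6188 = 27/221 ≈ 0.1222.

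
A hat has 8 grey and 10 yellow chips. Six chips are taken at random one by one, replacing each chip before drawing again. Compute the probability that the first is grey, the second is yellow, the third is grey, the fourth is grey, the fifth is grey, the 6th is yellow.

Multiply the conditional probability of each draw in order, with replacement (the composition resets each draw).
P = (8/18) · (10/18) · (8/18) · (8/18) · (8/18) · (10/18) = 6400/531441 ≈ 0.0120.

6400/531441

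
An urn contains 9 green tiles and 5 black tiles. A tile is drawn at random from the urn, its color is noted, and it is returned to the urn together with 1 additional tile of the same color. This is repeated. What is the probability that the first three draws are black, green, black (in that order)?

Track the composition after each reinforcement of +1.
P = (5/14) · (9/15) · (6/16) = 9/112 ≈ 0.0804.

9/112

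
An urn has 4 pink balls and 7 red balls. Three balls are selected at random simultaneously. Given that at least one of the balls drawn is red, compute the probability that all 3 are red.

5/23

P(all 3 red) = C(7,3)/C(11,3) = 7/33; P(at least one red) = 1 − C(4,3)/C(11,3) = 161/165.
Since 'all 3 red' ⊆ 'at least one red', P(all 3 | at least one) = 7/33 / 161/165 = 5/23 ≈ 0.2174.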